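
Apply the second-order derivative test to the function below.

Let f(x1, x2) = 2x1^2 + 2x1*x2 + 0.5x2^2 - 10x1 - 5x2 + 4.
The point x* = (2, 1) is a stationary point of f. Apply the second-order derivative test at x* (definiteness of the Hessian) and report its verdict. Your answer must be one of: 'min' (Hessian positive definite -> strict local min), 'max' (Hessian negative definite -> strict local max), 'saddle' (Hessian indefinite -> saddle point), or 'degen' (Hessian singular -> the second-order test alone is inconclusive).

Compute the Hessian H = grad^2 f:
  H = [[4, 2], [2, 1]]
Verify stationarity: grad f(x*) = H x* + g = (0, 0).
Eigenvalues of H: 0, 5.
H has a zero eigenvalue (singular; positive semidefinite but not definite), so H is neither positive definite, negative definite, nor indefinite. The second-order test alone is inconclusive -> degen.
(Indeed, f is constant along the null direction of H through x*, so x* is not a strict local extremum.)

degen


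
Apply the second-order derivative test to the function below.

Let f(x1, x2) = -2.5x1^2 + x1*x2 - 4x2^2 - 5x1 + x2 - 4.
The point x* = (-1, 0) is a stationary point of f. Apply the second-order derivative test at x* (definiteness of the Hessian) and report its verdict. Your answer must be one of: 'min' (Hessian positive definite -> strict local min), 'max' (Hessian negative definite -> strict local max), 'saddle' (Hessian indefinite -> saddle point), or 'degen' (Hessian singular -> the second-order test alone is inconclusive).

Compute the Hessian H = grad^2 f:
  H = [[-5, 1], [1, -8]]
Verify stationarity: grad f(x*) = H x* + g = (0, 0).
Eigenvalues of H: -8.3028, -4.6972.
Both eigenvalues < 0, so H is negative definite -> x* is a strict local max.

max


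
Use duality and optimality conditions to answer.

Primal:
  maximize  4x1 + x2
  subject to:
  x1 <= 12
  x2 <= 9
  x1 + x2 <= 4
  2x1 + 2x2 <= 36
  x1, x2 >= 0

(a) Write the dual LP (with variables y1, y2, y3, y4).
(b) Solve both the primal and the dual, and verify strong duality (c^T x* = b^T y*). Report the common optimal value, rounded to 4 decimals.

The standard primal-dual pair for 'max c^T x s.t. A x <= b, x >= 0' is:
  Dual:  min b^T y  s.t.  A^T y >= c,  y >= 0.

So the dual LP is:
  minimize  12y1 + 9y2 + 4y3 + 36y4
  subject to:
    y1 + y3 + 2y4 >= 4
    y2 + y3 + 2y4 >= 1
    y1, y2, y3, y4 >= 0

Solving the primal: x* = (4, 0).
  primal value c^T x* = 16.
Solving the dual: y* = (0, 0, 4, 0).
  dual value b^T y* = 16.
Strong duality: c^T x* = b^T y*. Confirmed.

16


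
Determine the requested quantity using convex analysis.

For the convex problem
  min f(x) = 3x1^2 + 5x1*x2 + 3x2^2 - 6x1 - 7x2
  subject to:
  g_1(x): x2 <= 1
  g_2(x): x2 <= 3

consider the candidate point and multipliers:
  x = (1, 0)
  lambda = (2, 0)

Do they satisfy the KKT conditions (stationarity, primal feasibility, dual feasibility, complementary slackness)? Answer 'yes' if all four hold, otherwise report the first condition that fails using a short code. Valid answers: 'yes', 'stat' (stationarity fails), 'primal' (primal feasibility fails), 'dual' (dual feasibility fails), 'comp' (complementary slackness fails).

Gradient of f: grad f(x) = Q x + c = (0, -2)
Constraint values g_i(x) = a_i^T x - b_i:
  g_1((1, 0)) = -1
  g_2((1, 0)) = -3
Stationarity residual: grad f(x) + sum_i lambda_i a_i = (0, 0)
  -> stationarity OK
Primal feasibility (all g_i <= 0): OK
Dual feasibility (all lambda_i >= 0): OK
Complementary slackness (lambda_i * g_i(x) = 0 for all i): FAILS

Verdict: the first failing condition is complementary_slackness -> comp.

comp


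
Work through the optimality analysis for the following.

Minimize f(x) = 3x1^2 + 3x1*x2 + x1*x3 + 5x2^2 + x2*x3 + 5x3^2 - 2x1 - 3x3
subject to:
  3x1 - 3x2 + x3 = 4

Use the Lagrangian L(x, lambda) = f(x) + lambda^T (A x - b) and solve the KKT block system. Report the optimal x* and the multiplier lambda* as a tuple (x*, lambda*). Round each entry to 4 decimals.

Form the Lagrangian:
  L(x, lambda) = (1/2) x^T Q x + c^T x + lambda^T (A x - b)
Stationarity (grad_x L = 0): Q x + c + A^T lambda = 0.
Primal feasibility: A x = b.

This gives the KKT block system:
  [ Q   A^T ] [ x     ]   [-c ]
  [ A    0  ] [ lambda ] = [ b ]

Solving the linear system:
  x*      = (0.7859, -0.4399, 0.3227)
  lambda* = (-0.5728)
  f(x*)   = -0.1243

x* = (0.7859, -0.4399, 0.3227), lambda* = (-0.5728)


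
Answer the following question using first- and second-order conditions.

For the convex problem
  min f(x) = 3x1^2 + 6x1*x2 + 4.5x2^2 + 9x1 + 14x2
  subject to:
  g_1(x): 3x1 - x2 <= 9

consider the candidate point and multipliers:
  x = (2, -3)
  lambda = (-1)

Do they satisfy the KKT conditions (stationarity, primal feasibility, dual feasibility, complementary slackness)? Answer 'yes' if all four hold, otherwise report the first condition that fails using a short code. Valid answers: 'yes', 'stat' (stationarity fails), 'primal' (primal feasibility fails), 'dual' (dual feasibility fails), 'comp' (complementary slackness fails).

Gradient of f: grad f(x) = Q x + c = (3, -1)
Constraint values g_i(x) = a_i^T x - b_i:
  g_1((2, -3)) = 0
Stationarity residual: grad f(x) + sum_i lambda_i a_i = (0, 0)
  -> stationarity OK
Primal feasibility (all g_i <= 0): OK
Dual feasibility (all lambda_i >= 0): FAILS
Complementary slackness (lambda_i * g_i(x) = 0 for all i): OK

Verdict: the first failing condition is dual_feasibility -> dual.

dual


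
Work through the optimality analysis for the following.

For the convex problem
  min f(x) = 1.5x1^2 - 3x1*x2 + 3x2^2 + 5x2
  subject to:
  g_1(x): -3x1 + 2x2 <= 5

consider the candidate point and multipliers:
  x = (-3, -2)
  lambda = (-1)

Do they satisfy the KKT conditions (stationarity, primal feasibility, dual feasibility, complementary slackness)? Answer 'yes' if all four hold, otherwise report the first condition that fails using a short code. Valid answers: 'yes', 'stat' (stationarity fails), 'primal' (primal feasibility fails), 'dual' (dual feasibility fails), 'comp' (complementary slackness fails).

Gradient of f: grad f(x) = Q x + c = (-3, 2)
Constraint values g_i(x) = a_i^T x - b_i:
  g_1((-3, -2)) = 0
Stationarity residual: grad f(x) + sum_i lambda_i a_i = (0, 0)
  -> stationarity OK
Primal feasibility (all g_i <= 0): OK
Dual feasibility (all lambda_i >= 0): FAILS
Complementary slackness (lambda_i * g_i(x) = 0 for all i): OK

Verdict: the first failing condition is dual_feasibility -> dual.

dual


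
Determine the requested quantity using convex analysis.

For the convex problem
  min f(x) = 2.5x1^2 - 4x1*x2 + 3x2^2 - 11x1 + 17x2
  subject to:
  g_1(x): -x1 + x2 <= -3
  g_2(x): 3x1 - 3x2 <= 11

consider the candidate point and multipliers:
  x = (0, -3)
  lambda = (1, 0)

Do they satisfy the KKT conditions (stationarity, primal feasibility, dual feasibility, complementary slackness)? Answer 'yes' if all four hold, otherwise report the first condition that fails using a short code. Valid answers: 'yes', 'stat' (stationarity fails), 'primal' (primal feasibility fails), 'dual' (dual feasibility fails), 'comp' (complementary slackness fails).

Gradient of f: grad f(x) = Q x + c = (1, -1)
Constraint values g_i(x) = a_i^T x - b_i:
  g_1((0, -3)) = 0
  g_2((0, -3)) = -2
Stationarity residual: grad f(x) + sum_i lambda_i a_i = (0, 0)
  -> stationarity OK
Primal feasibility (all g_i <= 0): OK
Dual feasibility (all lambda_i >= 0): OK
Complementary slackness (lambda_i * g_i(x) = 0 for all i): OK

Verdict: yes, KKT holds.

yes


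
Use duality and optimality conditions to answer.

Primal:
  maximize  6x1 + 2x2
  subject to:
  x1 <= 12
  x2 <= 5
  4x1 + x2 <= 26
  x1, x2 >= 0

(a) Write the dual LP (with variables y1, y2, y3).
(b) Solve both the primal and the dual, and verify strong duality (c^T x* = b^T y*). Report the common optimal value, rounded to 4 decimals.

The standard primal-dual pair for 'max c^T x s.t. A x <= b, x >= 0' is:
  Dual:  min b^T y  s.t.  A^T y >= c,  y >= 0.

So the dual LP is:
  minimize  12y1 + 5y2 + 26y3
  subject to:
    y1 + 4y3 >= 6
    y2 + y3 >= 2
    y1, y2, y3 >= 0

Solving the primal: x* = (5.25, 5).
  primal value c^T x* = 41.5.
Solving the dual: y* = (0, 0.5, 1.5).
  dual value b^T y* = 41.5.
Strong duality: c^T x* = b^T y*. Confirmed.

41.5


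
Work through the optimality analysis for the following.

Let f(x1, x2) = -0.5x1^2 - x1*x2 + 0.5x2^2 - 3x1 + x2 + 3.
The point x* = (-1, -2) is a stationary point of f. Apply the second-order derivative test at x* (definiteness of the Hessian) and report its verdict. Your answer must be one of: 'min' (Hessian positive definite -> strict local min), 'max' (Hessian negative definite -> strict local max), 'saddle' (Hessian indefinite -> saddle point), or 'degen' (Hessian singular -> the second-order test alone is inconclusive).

Compute the Hessian H = grad^2 f:
  H = [[-1, -1], [-1, 1]]
Verify stationarity: grad f(x*) = H x* + g = (0, 0).
Eigenvalues of H: -1.4142, 1.4142.
Eigenvalues have mixed signs, so H is indefinite -> x* is a saddle point.

saddle


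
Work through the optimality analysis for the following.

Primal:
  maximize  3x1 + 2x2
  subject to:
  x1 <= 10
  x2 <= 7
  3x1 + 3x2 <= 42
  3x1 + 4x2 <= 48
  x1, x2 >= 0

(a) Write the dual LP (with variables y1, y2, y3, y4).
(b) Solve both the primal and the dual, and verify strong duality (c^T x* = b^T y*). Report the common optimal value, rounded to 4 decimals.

The standard primal-dual pair for 'max c^T x s.t. A x <= b, x >= 0' is:
  Dual:  min b^T y  s.t.  A^T y >= c,  y >= 0.

So the dual LP is:
  minimize  10y1 + 7y2 + 42y3 + 48y4
  subject to:
    y1 + 3y3 + 3y4 >= 3
    y2 + 3y3 + 4y4 >= 2
    y1, y2, y3, y4 >= 0

Solving the primal: x* = (10, 4).
  primal value c^T x* = 38.
Solving the dual: y* = (1, 0, 0.6667, 0).
  dual value b^T y* = 38.
Strong duality: c^T x* = b^T y*. Confirmed.

38


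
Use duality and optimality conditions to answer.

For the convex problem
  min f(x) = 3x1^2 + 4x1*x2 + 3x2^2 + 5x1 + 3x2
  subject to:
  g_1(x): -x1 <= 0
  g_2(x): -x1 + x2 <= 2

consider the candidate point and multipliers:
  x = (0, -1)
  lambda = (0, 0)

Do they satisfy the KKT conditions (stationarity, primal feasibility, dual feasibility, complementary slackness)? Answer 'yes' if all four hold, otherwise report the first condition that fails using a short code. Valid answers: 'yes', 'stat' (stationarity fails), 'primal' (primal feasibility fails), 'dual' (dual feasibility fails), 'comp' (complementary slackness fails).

Gradient of f: grad f(x) = Q x + c = (1, -3)
Constraint values g_i(x) = a_i^T x - b_i:
  g_1((0, -1)) = 0
  g_2((0, -1)) = -3
Stationarity residual: grad f(x) + sum_i lambda_i a_i = (1, -3)
  -> stationarity FAILS
Primal feasibility (all g_i <= 0): OK
Dual feasibility (all lambda_i >= 0): OK
Complementary slackness (lambda_i * g_i(x) = 0 for all i): OK

Verdict: the first failing condition is stationarity -> stat.

stat


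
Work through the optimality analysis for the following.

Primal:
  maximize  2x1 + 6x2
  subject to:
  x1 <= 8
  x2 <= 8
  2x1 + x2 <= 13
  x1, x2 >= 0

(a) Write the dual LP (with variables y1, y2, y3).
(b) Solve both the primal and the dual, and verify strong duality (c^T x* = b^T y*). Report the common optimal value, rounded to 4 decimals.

The standard primal-dual pair for 'max c^T x s.t. A x <= b, x >= 0' is:
  Dual:  min b^T y  s.t.  A^T y >= c,  y >= 0.

So the dual LP is:
  minimize  8y1 + 8y2 + 13y3
  subject to:
    y1 + 2y3 >= 2
    y2 + y3 >= 6
    y1, y2, y3 >= 0

Solving the primal: x* = (2.5, 8).
  primal value c^T x* = 53.
Solving the dual: y* = (0, 5, 1).
  dual value b^T y* = 53.
Strong duality: c^T x* = b^T y*. Confirmed.

53


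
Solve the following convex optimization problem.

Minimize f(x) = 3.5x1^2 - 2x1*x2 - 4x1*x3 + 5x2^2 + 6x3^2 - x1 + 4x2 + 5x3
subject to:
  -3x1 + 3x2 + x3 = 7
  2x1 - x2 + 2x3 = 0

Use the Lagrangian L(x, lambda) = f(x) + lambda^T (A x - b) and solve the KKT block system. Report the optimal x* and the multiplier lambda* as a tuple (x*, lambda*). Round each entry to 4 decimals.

Form the Lagrangian:
  L(x, lambda) = (1/2) x^T Q x + c^T x + lambda^T (A x - b)
Stationarity (grad_x L = 0): Q x + c + A^T lambda = 0.
Primal feasibility: A x = b.

This gives the KKT block system:
  [ Q   A^T ] [ x     ]   [-c ]
  [ A    0  ] [ lambda ] = [ b ]

Solving the linear system:
  x*      = (-0.5275, 1.3971, 1.2261)
  lambda* = (-8.5536, -6.6348)
  f(x*)   = 36.0609

x* = (-0.5275, 1.3971, 1.2261), lambda* = (-8.5536, -6.6348)


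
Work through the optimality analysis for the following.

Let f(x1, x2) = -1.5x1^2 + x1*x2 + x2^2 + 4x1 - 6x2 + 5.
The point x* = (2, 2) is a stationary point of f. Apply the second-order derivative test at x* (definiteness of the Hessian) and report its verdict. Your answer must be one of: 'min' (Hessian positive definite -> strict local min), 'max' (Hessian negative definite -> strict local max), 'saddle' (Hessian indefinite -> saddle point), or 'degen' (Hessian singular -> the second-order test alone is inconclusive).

Compute the Hessian H = grad^2 f:
  H = [[-3, 1], [1, 2]]
Verify stationarity: grad f(x*) = H x* + g = (0, 0).
Eigenvalues of H: -3.1926, 2.1926.
Eigenvalues have mixed signs, so H is indefinite -> x* is a saddle point.

saddle


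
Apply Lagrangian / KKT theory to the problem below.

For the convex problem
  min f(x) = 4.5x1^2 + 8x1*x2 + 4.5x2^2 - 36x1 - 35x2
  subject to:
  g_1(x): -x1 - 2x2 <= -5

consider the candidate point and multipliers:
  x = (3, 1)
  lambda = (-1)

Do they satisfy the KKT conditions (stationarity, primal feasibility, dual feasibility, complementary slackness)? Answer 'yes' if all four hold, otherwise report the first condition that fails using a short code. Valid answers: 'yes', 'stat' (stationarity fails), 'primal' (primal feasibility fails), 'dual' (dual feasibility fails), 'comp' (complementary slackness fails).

Gradient of f: grad f(x) = Q x + c = (-1, -2)
Constraint values g_i(x) = a_i^T x - b_i:
  g_1((3, 1)) = 0
Stationarity residual: grad f(x) + sum_i lambda_i a_i = (0, 0)
  -> stationarity OK
Primal feasibility (all g_i <= 0): OK
Dual feasibility (all lambda_i >= 0): FAILS
Complementary slackness (lambda_i * g_i(x) = 0 for all i): OK

Verdict: the first failing condition is dual_feasibility -> dual.

dual


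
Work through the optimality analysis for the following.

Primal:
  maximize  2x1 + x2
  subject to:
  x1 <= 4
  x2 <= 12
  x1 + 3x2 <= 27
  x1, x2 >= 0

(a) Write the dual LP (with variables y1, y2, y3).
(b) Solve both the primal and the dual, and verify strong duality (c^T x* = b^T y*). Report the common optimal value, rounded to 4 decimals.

The standard primal-dual pair for 'max c^T x s.t. A x <= b, x >= 0' is:
  Dual:  min b^T y  s.t.  A^T y >= c,  y >= 0.

So the dual LP is:
  minimize  4y1 + 12y2 + 27y3
  subject to:
    y1 + y3 >= 2
    y2 + 3y3 >= 1
    y1, y2, y3 >= 0

Solving the primal: x* = (4, 7.6667).
  primal value c^T x* = 15.6667.
Solving the dual: y* = (1.6667, 0, 0.3333).
  dual value b^T y* = 15.6667.
Strong duality: c^T x* = b^T y*. Confirmed.

15.6667


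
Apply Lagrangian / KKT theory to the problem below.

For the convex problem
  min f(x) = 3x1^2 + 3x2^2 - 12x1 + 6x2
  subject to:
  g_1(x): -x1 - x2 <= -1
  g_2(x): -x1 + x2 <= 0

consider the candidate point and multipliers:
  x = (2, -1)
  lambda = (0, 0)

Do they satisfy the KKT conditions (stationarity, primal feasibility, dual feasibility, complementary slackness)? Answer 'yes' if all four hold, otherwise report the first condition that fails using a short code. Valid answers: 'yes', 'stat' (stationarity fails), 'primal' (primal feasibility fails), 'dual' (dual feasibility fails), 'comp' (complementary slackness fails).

Gradient of f: grad f(x) = Q x + c = (0, 0)
Constraint values g_i(x) = a_i^T x - b_i:
  g_1((2, -1)) = 0
  g_2((2, -1)) = -3
Stationarity residual: grad f(x) + sum_i lambda_i a_i = (0, 0)
  -> stationarity OK
Primal feasibility (all g_i <= 0): OK
Dual feasibility (all lambda_i >= 0): OK
Complementary slackness (lambda_i * g_i(x) = 0 for all i): OK

Verdict: yes, KKT holds.

yes


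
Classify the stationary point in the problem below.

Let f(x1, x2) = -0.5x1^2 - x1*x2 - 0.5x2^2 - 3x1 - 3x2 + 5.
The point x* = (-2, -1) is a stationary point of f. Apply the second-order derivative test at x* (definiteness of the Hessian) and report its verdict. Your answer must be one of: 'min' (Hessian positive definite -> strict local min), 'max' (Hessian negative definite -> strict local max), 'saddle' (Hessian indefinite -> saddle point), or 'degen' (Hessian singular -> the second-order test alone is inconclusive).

Compute the Hessian H = grad^2 f:
  H = [[-1, -1], [-1, -1]]
Verify stationarity: grad f(x*) = H x* + g = (0, 0).
Eigenvalues of H: -2, 0.
H has a zero eigenvalue (singular; negative semidefinite but not definite), so H is neither positive definite, negative definite, nor indefinite. The second-order test alone is inconclusive -> degen.
(Indeed, f is constant along the null direction of H through x*, so x* is not a strict local extremum.)

degen


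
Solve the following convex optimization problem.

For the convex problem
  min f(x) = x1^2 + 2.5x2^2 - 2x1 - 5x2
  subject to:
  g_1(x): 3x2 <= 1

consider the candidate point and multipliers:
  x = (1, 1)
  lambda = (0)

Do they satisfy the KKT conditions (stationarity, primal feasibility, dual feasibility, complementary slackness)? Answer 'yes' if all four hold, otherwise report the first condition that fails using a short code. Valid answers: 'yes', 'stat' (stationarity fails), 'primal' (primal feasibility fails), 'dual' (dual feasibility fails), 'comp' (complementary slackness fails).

Gradient of f: grad f(x) = Q x + c = (0, 0)
Constraint values g_i(x) = a_i^T x - b_i:
  g_1((1, 1)) = 2
Stationarity residual: grad f(x) + sum_i lambda_i a_i = (0, 0)
  -> stationarity OK
Primal feasibility (all g_i <= 0): FAILS
Dual feasibility (all lambda_i >= 0): OK
Complementary slackness (lambda_i * g_i(x) = 0 for all i): OK

Verdict: the first failing condition is primal_feasibility -> primal.

primal


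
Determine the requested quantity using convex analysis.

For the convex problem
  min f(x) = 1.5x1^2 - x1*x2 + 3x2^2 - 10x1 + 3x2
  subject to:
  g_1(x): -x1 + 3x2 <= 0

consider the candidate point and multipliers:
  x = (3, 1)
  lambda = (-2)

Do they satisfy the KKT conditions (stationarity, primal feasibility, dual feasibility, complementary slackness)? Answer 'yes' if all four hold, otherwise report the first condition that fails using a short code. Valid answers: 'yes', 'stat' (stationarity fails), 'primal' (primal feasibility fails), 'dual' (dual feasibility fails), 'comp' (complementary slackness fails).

Gradient of f: grad f(x) = Q x + c = (-2, 6)
Constraint values g_i(x) = a_i^T x - b_i:
  g_1((3, 1)) = 0
Stationarity residual: grad f(x) + sum_i lambda_i a_i = (0, 0)
  -> stationarity OK
Primal feasibility (all g_i <= 0): OK
Dual feasibility (all lambda_i >= 0): FAILS
Complementary slackness (lambda_i * g_i(x) = 0 for all i): OK

Verdict: the first failing condition is dual_feasibility -> dual.

dual


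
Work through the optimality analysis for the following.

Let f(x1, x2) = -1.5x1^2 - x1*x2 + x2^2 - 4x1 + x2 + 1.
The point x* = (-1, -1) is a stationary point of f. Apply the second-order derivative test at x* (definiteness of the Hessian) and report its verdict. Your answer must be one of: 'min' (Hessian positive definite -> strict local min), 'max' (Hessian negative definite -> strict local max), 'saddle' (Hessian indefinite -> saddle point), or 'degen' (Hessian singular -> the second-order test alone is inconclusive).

Compute the Hessian H = grad^2 f:
  H = [[-3, -1], [-1, 2]]
Verify stationarity: grad f(x*) = H x* + g = (0, 0).
Eigenvalues of H: -3.1926, 2.1926.
Eigenvalues have mixed signs, so H is indefinite -> x* is a saddle point.

saddle


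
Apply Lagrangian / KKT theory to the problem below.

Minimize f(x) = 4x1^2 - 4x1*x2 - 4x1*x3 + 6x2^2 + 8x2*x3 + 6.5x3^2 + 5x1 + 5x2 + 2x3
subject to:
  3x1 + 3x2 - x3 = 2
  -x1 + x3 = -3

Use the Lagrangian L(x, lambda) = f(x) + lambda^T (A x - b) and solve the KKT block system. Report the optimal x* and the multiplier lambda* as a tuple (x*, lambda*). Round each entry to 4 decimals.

Form the Lagrangian:
  L(x, lambda) = (1/2) x^T Q x + c^T x + lambda^T (A x - b)
Stationarity (grad_x L = 0): Q x + c + A^T lambda = 0.
Primal feasibility: A x = b.

This gives the KKT block system:
  [ Q   A^T ] [ x     ]   [-c ]
  [ A    0  ] [ lambda ] = [ b ]

Solving the linear system:
  x*      = (0.4615, -0.641, -2.5385)
  lambda* = (8.2821, 46.2564)
  f(x*)   = 58.1154

x* = (0.4615, -0.641, -2.5385), lambda* = (8.2821, 46.2564)


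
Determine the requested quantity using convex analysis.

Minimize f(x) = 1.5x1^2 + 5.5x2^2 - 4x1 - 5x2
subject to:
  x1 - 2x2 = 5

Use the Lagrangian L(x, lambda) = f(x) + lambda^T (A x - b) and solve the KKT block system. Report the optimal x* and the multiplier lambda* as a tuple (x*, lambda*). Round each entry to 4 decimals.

Form the Lagrangian:
  L(x, lambda) = (1/2) x^T Q x + c^T x + lambda^T (A x - b)
Stationarity (grad_x L = 0): Q x + c + A^T lambda = 0.
Primal feasibility: A x = b.

This gives the KKT block system:
  [ Q   A^T ] [ x     ]   [-c ]
  [ A    0  ] [ lambda ] = [ b ]

Solving the linear system:
  x*      = (3.5217, -0.7391)
  lambda* = (-6.5652)
  f(x*)   = 11.2174

x* = (3.5217, -0.7391), lambda* = (-6.5652)


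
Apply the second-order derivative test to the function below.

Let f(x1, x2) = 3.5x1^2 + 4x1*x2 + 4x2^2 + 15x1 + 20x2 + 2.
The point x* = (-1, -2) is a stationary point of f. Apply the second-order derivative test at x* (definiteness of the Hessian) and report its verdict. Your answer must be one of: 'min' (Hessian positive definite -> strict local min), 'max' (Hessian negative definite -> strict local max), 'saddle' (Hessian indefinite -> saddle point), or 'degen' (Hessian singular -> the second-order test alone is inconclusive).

Compute the Hessian H = grad^2 f:
  H = [[7, 4], [4, 8]]
Verify stationarity: grad f(x*) = H x* + g = (0, 0).
Eigenvalues of H: 3.4689, 11.5311.
Both eigenvalues > 0, so H is positive definite -> x* is a strict local min.

min


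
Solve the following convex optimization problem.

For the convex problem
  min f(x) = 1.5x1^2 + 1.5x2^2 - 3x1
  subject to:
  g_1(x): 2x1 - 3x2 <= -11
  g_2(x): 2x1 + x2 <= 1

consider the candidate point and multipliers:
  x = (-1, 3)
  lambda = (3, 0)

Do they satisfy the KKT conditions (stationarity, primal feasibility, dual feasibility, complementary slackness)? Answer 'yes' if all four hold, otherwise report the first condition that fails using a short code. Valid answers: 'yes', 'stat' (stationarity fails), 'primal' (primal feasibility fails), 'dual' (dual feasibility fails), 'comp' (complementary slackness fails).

Gradient of f: grad f(x) = Q x + c = (-6, 9)
Constraint values g_i(x) = a_i^T x - b_i:
  g_1((-1, 3)) = 0
  g_2((-1, 3)) = 0
Stationarity residual: grad f(x) + sum_i lambda_i a_i = (0, 0)
  -> stationarity OK
Primal feasibility (all g_i <= 0): OK
Dual feasibility (all lambda_i >= 0): OK
Complementary slackness (lambda_i * g_i(x) = 0 for all i): OK

Verdict: yes, KKT holds.

yes


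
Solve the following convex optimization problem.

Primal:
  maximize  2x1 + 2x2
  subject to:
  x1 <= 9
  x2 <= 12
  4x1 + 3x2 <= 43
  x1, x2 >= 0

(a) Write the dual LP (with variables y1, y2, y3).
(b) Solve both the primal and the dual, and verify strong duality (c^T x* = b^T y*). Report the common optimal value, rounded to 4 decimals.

The standard primal-dual pair for 'max c^T x s.t. A x <= b, x >= 0' is:
  Dual:  min b^T y  s.t.  A^T y >= c,  y >= 0.

So the dual LP is:
  minimize  9y1 + 12y2 + 43y3
  subject to:
    y1 + 4y3 >= 2
    y2 + 3y3 >= 2
    y1, y2, y3 >= 0

Solving the primal: x* = (1.75, 12).
  primal value c^T x* = 27.5.
Solving the dual: y* = (0, 0.5, 0.5).
  dual value b^T y* = 27.5.
Strong duality: c^T x* = b^T y*. Confirmed.

27.5


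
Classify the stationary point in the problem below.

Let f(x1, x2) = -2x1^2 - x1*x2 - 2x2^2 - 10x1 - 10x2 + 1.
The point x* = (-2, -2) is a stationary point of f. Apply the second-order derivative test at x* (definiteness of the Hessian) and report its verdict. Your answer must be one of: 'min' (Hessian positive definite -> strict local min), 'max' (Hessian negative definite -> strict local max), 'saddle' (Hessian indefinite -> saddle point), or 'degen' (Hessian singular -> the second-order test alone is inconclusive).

Compute the Hessian H = grad^2 f:
  H = [[-4, -1], [-1, -4]]
Verify stationarity: grad f(x*) = H x* + g = (0, 0).
Eigenvalues of H: -5, -3.
Both eigenvalues < 0, so H is negative definite -> x* is a strict local max.

max


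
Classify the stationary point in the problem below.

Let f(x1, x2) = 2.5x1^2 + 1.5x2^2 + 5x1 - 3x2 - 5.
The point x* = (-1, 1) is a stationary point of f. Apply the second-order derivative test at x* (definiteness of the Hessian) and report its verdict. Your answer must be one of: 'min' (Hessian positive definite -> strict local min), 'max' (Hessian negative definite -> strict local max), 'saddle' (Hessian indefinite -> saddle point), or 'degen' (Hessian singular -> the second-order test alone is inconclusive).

Compute the Hessian H = grad^2 f:
  H = [[5, 0], [0, 3]]
Verify stationarity: grad f(x*) = H x* + g = (0, 0).
Eigenvalues of H: 3, 5.
Both eigenvalues > 0, so H is positive definite -> x* is a strict local min.

min


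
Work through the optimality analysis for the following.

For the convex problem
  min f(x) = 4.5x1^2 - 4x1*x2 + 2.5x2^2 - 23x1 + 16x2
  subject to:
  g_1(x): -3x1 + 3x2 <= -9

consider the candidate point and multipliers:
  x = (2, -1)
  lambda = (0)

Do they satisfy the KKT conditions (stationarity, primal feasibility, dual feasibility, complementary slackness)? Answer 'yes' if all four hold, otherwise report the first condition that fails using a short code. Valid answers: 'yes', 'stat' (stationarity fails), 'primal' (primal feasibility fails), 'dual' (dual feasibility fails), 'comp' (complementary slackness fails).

Gradient of f: grad f(x) = Q x + c = (-1, 3)
Constraint values g_i(x) = a_i^T x - b_i:
  g_1((2, -1)) = 0
Stationarity residual: grad f(x) + sum_i lambda_i a_i = (-1, 3)
  -> stationarity FAILS
Primal feasibility (all g_i <= 0): OK
Dual feasibility (all lambda_i >= 0): OK
Complementary slackness (lambda_i * g_i(x) = 0 for all i): OK

Verdict: the first failing condition is stationarity -> stat.

stat


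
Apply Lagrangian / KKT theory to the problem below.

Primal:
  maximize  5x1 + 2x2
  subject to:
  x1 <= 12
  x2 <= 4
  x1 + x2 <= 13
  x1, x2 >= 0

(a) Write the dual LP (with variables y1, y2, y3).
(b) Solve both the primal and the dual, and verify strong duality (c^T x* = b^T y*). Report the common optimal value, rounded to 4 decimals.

The standard primal-dual pair for 'max c^T x s.t. A x <= b, x >= 0' is:
  Dual:  min b^T y  s.t.  A^T y >= c,  y >= 0.

So the dual LP is:
  minimize  12y1 + 4y2 + 13y3
  subject to:
    y1 + y3 >= 5
    y2 + y3 >= 2
    y1, y2, y3 >= 0

Solving the primal: x* = (12, 1).
  primal value c^T x* = 62.
Solving the dual: y* = (3, 0, 2).
  dual value b^T y* = 62.
Strong duality: c^T x* = b^T y*. Confirmed.

62


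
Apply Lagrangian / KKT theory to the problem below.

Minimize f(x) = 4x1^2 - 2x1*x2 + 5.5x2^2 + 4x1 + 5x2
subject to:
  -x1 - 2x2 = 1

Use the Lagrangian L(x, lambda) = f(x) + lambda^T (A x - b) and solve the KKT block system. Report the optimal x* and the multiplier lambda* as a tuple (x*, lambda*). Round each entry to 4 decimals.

Form the Lagrangian:
  L(x, lambda) = (1/2) x^T Q x + c^T x + lambda^T (A x - b)
Stationarity (grad_x L = 0): Q x + c + A^T lambda = 0.
Primal feasibility: A x = b.

This gives the KKT block system:
  [ Q   A^T ] [ x     ]   [-c ]
  [ A    0  ] [ lambda ] = [ b ]

Solving the linear system:
  x*      = (-0.4118, -0.2941)
  lambda* = (1.2941)
  f(x*)   = -2.2059

x* = (-0.4118, -0.2941), lambda* = (1.2941)


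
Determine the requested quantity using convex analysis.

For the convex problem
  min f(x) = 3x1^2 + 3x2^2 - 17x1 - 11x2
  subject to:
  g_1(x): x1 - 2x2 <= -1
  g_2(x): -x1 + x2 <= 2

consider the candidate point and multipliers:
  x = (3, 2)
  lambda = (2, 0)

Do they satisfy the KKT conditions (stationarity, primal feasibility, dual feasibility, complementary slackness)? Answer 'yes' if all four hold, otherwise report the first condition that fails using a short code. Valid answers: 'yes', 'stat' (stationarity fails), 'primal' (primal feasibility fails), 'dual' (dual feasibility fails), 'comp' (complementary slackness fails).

Gradient of f: grad f(x) = Q x + c = (1, 1)
Constraint values g_i(x) = a_i^T x - b_i:
  g_1((3, 2)) = 0
  g_2((3, 2)) = -3
Stationarity residual: grad f(x) + sum_i lambda_i a_i = (3, -3)
  -> stationarity FAILS
Primal feasibility (all g_i <= 0): OK
Dual feasibility (all lambda_i >= 0): OK
Complementary slackness (lambda_i * g_i(x) = 0 for all i): OK

Verdict: the first failing condition is stationarity -> stat.

stat


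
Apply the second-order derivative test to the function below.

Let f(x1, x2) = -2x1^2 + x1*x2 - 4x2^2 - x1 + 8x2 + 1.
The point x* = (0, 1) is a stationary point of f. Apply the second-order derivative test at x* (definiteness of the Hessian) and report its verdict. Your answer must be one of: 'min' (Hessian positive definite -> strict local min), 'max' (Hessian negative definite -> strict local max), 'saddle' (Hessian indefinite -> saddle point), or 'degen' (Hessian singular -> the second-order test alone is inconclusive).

Compute the Hessian H = grad^2 f:
  H = [[-4, 1], [1, -8]]
Verify stationarity: grad f(x*) = H x* + g = (0, 0).
Eigenvalues of H: -8.2361, -3.7639.
Both eigenvalues < 0, so H is negative definite -> x* is a strict local max.

max


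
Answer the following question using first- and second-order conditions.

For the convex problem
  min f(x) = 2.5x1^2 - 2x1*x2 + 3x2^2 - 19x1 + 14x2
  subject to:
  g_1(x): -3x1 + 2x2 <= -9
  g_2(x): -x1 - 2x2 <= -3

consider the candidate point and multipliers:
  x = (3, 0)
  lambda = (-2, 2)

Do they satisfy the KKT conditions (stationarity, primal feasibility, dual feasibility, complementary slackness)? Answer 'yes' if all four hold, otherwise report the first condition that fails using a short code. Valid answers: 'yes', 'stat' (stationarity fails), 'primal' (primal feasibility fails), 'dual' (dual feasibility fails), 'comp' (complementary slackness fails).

Gradient of f: grad f(x) = Q x + c = (-4, 8)
Constraint values g_i(x) = a_i^T x - b_i:
  g_1((3, 0)) = 0
  g_2((3, 0)) = 0
Stationarity residual: grad f(x) + sum_i lambda_i a_i = (0, 0)
  -> stationarity OK
Primal feasibility (all g_i <= 0): OK
Dual feasibility (all lambda_i >= 0): FAILS
Complementary slackness (lambda_i * g_i(x) = 0 for all i): OK

Verdict: the first failing condition is dual_feasibility -> dual.

dual


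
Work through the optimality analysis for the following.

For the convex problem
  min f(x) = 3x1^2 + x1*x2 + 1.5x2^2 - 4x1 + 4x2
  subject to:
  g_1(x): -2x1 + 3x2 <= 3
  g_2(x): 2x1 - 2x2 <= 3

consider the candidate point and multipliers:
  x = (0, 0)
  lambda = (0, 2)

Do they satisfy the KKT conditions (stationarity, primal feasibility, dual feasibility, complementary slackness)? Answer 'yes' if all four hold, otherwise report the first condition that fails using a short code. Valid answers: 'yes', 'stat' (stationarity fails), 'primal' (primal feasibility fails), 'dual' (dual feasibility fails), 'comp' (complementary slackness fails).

Gradient of f: grad f(x) = Q x + c = (-4, 4)
Constraint values g_i(x) = a_i^T x - b_i:
  g_1((0, 0)) = -3
  g_2((0, 0)) = -3
Stationarity residual: grad f(x) + sum_i lambda_i a_i = (0, 0)
  -> stationarity OK
Primal feasibility (all g_i <= 0): OK
Dual feasibility (all lambda_i >= 0): OK
Complementary slackness (lambda_i * g_i(x) = 0 for all i): FAILS

Verdict: the first failing condition is complementary_slackness -> comp.

comp


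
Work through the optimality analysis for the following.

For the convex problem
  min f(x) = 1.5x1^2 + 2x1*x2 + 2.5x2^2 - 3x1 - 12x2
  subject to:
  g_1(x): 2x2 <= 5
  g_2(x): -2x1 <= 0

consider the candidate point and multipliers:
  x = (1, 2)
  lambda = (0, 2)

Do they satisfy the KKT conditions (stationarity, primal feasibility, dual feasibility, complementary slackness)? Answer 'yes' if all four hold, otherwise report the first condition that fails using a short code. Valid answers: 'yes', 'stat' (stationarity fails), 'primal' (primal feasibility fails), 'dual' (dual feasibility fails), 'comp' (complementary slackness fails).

Gradient of f: grad f(x) = Q x + c = (4, 0)
Constraint values g_i(x) = a_i^T x - b_i:
  g_1((1, 2)) = -1
  g_2((1, 2)) = -2
Stationarity residual: grad f(x) + sum_i lambda_i a_i = (0, 0)
  -> stationarity OK
Primal feasibility (all g_i <= 0): OK
Dual feasibility (all lambda_i >= 0): OK
Complementary slackness (lambda_i * g_i(x) = 0 for all i): FAILS

Verdict: the first failing condition is complementary_slackness -> comp.

comp


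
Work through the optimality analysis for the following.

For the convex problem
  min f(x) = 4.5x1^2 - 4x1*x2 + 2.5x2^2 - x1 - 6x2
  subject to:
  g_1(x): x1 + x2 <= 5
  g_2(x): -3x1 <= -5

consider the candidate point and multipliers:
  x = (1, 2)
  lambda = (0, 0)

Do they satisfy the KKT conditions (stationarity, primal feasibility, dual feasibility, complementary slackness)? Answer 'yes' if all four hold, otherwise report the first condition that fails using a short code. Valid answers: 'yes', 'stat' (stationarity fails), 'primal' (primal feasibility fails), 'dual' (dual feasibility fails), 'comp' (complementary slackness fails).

Gradient of f: grad f(x) = Q x + c = (0, 0)
Constraint values g_i(x) = a_i^T x - b_i:
  g_1((1, 2)) = -2
  g_2((1, 2)) = 2
Stationarity residual: grad f(x) + sum_i lambda_i a_i = (0, 0)
  -> stationarity OK
Primal feasibility (all g_i <= 0): FAILS
Dual feasibility (all lambda_i >= 0): OK
Complementary slackness (lambda_i * g_i(x) = 0 for all i): OK

Verdict: the first failing condition is primal_feasibility -> primal.

primal


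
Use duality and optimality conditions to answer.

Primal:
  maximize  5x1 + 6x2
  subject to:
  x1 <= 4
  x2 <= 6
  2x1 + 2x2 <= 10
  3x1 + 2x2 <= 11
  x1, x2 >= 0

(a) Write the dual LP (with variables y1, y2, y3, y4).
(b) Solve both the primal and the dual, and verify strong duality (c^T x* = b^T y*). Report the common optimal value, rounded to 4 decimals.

The standard primal-dual pair for 'max c^T x s.t. A x <= b, x >= 0' is:
  Dual:  min b^T y  s.t.  A^T y >= c,  y >= 0.

So the dual LP is:
  minimize  4y1 + 6y2 + 10y3 + 11y4
  subject to:
    y1 + 2y3 + 3y4 >= 5
    y2 + 2y3 + 2y4 >= 6
    y1, y2, y3, y4 >= 0

Solving the primal: x* = (0, 5).
  primal value c^T x* = 30.
Solving the dual: y* = (0, 0, 3, 0).
  dual value b^T y* = 30.
Strong duality: c^T x* = b^T y*. Confirmed.

30


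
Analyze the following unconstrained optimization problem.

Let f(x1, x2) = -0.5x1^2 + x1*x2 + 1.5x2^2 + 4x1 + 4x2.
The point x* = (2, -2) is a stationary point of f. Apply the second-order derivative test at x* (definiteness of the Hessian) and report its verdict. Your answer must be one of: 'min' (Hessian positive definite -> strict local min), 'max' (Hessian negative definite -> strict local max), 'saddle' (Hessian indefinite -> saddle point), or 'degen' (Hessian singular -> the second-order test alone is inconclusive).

Compute the Hessian H = grad^2 f:
  H = [[-1, 1], [1, 3]]
Verify stationarity: grad f(x*) = H x* + g = (0, 0).
Eigenvalues of H: -1.2361, 3.2361.
Eigenvalues have mixed signs, so H is indefinite -> x* is a saddle point.

saddle


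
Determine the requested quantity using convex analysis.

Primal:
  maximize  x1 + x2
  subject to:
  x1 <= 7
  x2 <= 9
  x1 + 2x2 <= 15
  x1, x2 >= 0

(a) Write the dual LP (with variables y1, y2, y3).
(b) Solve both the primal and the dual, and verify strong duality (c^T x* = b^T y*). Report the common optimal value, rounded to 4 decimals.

The standard primal-dual pair for 'max c^T x s.t. A x <= b, x >= 0' is:
  Dual:  min b^T y  s.t.  A^T y >= c,  y >= 0.

So the dual LP is:
  minimize  7y1 + 9y2 + 15y3
  subject to:
    y1 + y3 >= 1
    y2 + 2y3 >= 1
    y1, y2, y3 >= 0

Solving the primal: x* = (7, 4).
  primal value c^T x* = 11.
Solving the dual: y* = (0.5, 0, 0.5).
  dual value b^T y* = 11.
Strong duality: c^T x* = b^T y*. Confirmed.

11


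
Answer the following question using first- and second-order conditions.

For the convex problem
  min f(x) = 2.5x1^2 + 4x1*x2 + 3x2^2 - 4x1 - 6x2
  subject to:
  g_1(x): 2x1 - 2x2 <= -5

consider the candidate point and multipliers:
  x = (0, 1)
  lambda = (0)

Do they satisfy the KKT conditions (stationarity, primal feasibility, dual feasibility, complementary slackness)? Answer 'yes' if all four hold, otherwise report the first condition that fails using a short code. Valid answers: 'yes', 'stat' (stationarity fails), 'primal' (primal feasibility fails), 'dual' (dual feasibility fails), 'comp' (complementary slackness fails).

Gradient of f: grad f(x) = Q x + c = (0, 0)
Constraint values g_i(x) = a_i^T x - b_i:
  g_1((0, 1)) = 3
Stationarity residual: grad f(x) + sum_i lambda_i a_i = (0, 0)
  -> stationarity OK
Primal feasibility (all g_i <= 0): FAILS
Dual feasibility (all lambda_i >= 0): OK
Complementary slackness (lambda_i * g_i(x) = 0 for all i): OK

Verdict: the first failing condition is primal_feasibility -> primal.

primal


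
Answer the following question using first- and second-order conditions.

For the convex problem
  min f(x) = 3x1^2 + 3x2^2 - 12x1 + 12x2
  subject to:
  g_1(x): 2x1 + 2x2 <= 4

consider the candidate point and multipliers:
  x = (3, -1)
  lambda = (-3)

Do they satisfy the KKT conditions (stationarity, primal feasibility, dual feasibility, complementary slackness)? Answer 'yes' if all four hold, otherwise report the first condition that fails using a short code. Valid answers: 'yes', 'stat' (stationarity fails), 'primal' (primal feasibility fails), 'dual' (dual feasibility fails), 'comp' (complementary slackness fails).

Gradient of f: grad f(x) = Q x + c = (6, 6)
Constraint values g_i(x) = a_i^T x - b_i:
  g_1((3, -1)) = 0
Stationarity residual: grad f(x) + sum_i lambda_i a_i = (0, 0)
  -> stationarity OK
Primal feasibility (all g_i <= 0): OK
Dual feasibility (all lambda_i >= 0): FAILS
Complementary slackness (lambda_i * g_i(x) = 0 for all i): OK

Verdict: the first failing condition is dual_feasibility -> dual.

dual


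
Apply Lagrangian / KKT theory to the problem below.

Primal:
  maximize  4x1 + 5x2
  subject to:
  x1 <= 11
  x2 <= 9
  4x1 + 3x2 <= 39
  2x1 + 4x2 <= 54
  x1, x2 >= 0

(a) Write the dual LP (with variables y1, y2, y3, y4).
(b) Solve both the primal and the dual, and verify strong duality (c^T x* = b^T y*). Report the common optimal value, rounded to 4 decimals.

The standard primal-dual pair for 'max c^T x s.t. A x <= b, x >= 0' is:
  Dual:  min b^T y  s.t.  A^T y >= c,  y >= 0.

So the dual LP is:
  minimize  11y1 + 9y2 + 39y3 + 54y4
  subject to:
    y1 + 4y3 + 2y4 >= 4
    y2 + 3y3 + 4y4 >= 5
    y1, y2, y3, y4 >= 0

Solving the primal: x* = (3, 9).
  primal value c^T x* = 57.
Solving the dual: y* = (0, 2, 1, 0).
  dual value b^T y* = 57.
Strong duality: c^T x* = b^T y*. Confirmed.

57


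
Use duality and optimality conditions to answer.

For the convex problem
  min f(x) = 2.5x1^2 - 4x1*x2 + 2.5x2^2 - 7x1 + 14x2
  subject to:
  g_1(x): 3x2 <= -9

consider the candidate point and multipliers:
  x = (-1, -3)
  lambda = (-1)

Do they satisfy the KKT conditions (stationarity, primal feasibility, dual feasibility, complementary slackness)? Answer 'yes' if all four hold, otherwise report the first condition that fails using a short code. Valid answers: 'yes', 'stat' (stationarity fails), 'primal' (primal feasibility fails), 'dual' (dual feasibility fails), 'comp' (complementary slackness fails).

Gradient of f: grad f(x) = Q x + c = (0, 3)
Constraint values g_i(x) = a_i^T x - b_i:
  g_1((-1, -3)) = 0
Stationarity residual: grad f(x) + sum_i lambda_i a_i = (0, 0)
  -> stationarity OK
Primal feasibility (all g_i <= 0): OK
Dual feasibility (all lambda_i >= 0): FAILS
Complementary slackness (lambda_i * g_i(x) = 0 for all i): OK

Verdict: the first failing condition is dual_feasibility -> dual.

dual
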